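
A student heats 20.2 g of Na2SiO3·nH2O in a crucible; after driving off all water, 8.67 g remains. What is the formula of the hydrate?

Na2SiO3·9H2O

Mass of water lost = 20.2 − 8.67 = 11.53 g → 11.53 / 18.02 = 0.6398 mol H2O
Molar mass of Na2SiO3 = 122.07 g/mol → mol Na2SiO3 = 8.67 / 122.07 = 0.07102
n = 0.6398 / 0.07102 = 9.01 ≈ 9 → Na2SiO3·9H2O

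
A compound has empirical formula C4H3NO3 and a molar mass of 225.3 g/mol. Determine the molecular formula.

C8H6N2O6

Empirical-formula mass = 113.07 g/mol
n = 225.3 / 113.07 = 1.99 ≈ 2
Molecular formula = (C4H3NO3)2 = C8H6N2O6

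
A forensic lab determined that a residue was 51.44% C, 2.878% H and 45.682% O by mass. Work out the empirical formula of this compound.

C3H2O2

Assume 100 g: 51.44 g C, 2.878 g H, 45.682 g O.
C: 51.44 g ÷ 12.01 g/mol = 4.283 mol
H: 2.878 g ÷ 1.008 g/mol = 2.855 mol
O: 45.682 g ÷ 16.00 g/mol = 2.855 mol
Divide by the smallest (2.855 mol O): C 1.500, H 1.000, O 1.000
Scaling by 2: C 3.00, H 2.00, O 2.00 → C3H2O2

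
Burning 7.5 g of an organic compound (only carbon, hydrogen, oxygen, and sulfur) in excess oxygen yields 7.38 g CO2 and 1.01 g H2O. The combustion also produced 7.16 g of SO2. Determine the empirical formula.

C3H2O2S2

mol C = 7.38 / 44.01 = 0.1677; mass C = 0.1677 × 12.01 = 2.014 g
mol H = 2 × (1.01 / 18.02) = 0.1121; mass H = 0.1121 × 1.008 = 0.1130 g
mol S = 7.16 / 64.07 = 0.1118; mass S = 3.584 g
mass O = 7.5 − (5.711) = 1.789 g → mol O = 0.1118
Smallest is S at 0.1118 mol; normalising gives C 1.501, H 1.003, O 1.001, S 1.000
Scaling by 2: C 3.00, H 2.01, O 2.00, S 2.00 → C3H2O2S2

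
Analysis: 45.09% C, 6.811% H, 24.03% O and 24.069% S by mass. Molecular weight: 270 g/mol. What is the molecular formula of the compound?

C10H18O4S2

Assume 100 g: 45.09 g C, 6.811 g H, 24.03 g O, 24.069 g S.
Moles — C: 45.09 / 12.01 = 3.754 mol; H: 6.811 / 1.008 = 6.757 mol; O: 24.03 / 16.00 = 1.502 mol; S: 24.069 / 32.07 = 0.7505 mol
Ratios (÷ 0.7505): C 5.002, H 9.003, O 2.001, S 1.000
Ratio ≈ 5:9:2:1, so the empirical formula is C5H9O2S
Empirical-formula mass = 133.19 g/mol
n = 270 / 133.19 = 2.03 ≈ 2
Molecular formula = (C5H9O2S)×2 = C10H18O4S2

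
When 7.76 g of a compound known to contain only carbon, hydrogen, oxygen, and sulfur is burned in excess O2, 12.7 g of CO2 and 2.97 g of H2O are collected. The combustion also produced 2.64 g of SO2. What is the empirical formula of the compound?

mol C = 12.7 / 44.01 = 0.2886; mass C = 0.2886 × 12.01 = 3.466 g
mol H = 2 × (2.97 / 18.02) = 0.3296; mass H = 0.3296 × 1.008 = 0.3323 g
mol S = 2.64 / 64.07 = 0.04120; mass S = 1.321 g
mass O = 7.76 − (5.119) = 2.641 g → mol O = 0.1650
Ratios (÷ 0.0412): C 7.003, H 8.000, O 4.005, S 1.000
Ratio ≈ 7:8:4:1, so the empirical formula is C7H8O4S

C7H8O4S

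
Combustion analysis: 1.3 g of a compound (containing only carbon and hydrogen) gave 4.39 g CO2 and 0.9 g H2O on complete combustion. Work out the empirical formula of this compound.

mol C = 4.39 / 44.01 = 0.09975; mass C = 0.09975 × 12.01 = 1.198 g
mol H = 2 × (0.9 / 18.02) = 0.09989; mass H = 0.09989 × 1.008 = 0.1007 g
Ratios (÷ 0.09975): C 1.000, H 1.001
Ratio ≈ 1:1, so the empirical formula is CH

CH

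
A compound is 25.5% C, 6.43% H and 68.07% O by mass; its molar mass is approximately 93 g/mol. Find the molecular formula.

C2H6O4

Assume 100 g: 25.5 g C, 6.43 g H, 68.07 g O.
n(C) = 25.5/12.01 = 2.123, n(H) = 6.43/1.008 = 6.379, n(O) = 68.07/16.00 = 4.254
Smallest is C at 2.123 mol; normalising gives C 1.000, H 3.004, O 2.004
→ CH3O2
Empirical-formula mass = 47.03 g/mol
n = 93 / 47.03 = 1.98 ≈ 2
Molecular formula = (CH3O2)×2 = C2H6O4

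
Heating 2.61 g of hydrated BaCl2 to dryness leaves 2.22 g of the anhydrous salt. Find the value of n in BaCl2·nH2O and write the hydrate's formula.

Mass of water lost = 2.61 − 2.22 = 0.39 g → 0.39 / 18.02 = 0.02164 mol H2O
Molar mass of BaCl2 = 208.23 g/mol → mol BaCl2 = 2.22 / 208.23 = 0.01066
n = 0.02164 / 0.01066 = 2.03 ≈ 2 → BaCl2·2H2O

BaCl2·2H2O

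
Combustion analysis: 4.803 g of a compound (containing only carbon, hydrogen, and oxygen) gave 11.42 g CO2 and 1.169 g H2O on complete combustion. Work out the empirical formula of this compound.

mol C = 11.42 / 44.01 = 0.2595; mass C = 0.2595 × 12.01 = 3.116 g
mol H = 2 × (1.169 / 18.02) = 0.1297; mass H = 0.1297 × 1.008 = 0.1308 g
mass O = 4.803 − (3.247) = 1.556 g → mol O = 0.09724
Smallest is O at 0.09724 mol; normalising gives C 2.669, H 1.334, O 1.000
Multiply by 3: C 8.01, H 4.00, O 3.00 → C8H4O3

C8H4O3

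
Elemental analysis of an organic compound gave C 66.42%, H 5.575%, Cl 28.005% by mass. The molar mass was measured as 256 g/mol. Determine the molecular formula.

Assume 100 g: 66.42 g C, 5.575 g H, 28.005 g Cl.
n(C) = 66.42/12.01 = 5.53, n(H) = 5.575/1.008 = 5.531, n(Cl) = 28.005/35.45 = 0.79
Divide by the smallest (0.79 mol Cl): C 7.001, H 7.001, Cl 1.000
≈ 7:7:1 → C7H7Cl
Empirical-formula mass = 126.58 g/mol
n = 256 / 126.58 = 2.02 ≈ 2
Molecular formula = (C7H7Cl)×2 = C14H14Cl2

C14H14Cl2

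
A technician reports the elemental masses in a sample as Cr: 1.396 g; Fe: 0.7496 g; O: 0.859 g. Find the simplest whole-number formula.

Cr2FeO4

Moles — Cr: 1.396 / 52.00 = 0.02685 mol; Fe: 0.7496 / 55.85 = 0.01342 mol; O: 0.859 / 16.00 = 0.05369 mol
Divide by the smallest (0.01342 mol Fe): Cr 2.000, Fe 1.000, O 4.000
≈ 2:1:4 → Cr2FeO4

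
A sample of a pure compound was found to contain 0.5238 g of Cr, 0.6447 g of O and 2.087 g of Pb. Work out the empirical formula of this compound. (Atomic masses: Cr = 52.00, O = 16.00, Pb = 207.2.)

Cr: 0.5238 g ÷ 52.00 g/mol = 0.01007 mol
O: 0.6447 g ÷ 16.00 g/mol = 0.04029 mol
Pb: 2.087 g ÷ 207.2 g/mol = 0.01007 mol
Divide by the smallest (0.01007 mol Pb): Cr 1.000, O 4.000, Pb 1.000
→ CrO4Pb

CrO4Pb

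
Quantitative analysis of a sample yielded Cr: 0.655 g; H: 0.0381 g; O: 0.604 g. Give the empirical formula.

Cr: 0.655 g ÷ 52.00 g/mol = 0.0126 mol
H: 0.0381 g ÷ 1.008 g/mol = 0.0378 mol
O: 0.604 g ÷ 16.00 g/mol = 0.03775 mol
Smallest is Cr at 0.0126 mol; normalising gives Cr 1.000, H 3.001, O 2.997
→ CrH3O3

CrH3O3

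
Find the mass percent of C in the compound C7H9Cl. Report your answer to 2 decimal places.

65.38%

Molar mass = 7(12.01) + 9(1.008) + 1(35.45) = 128.592 g/mol
Mass of C per mole = 7 × 12.01 = 84.070 g
% C = 84.070 / 128.592 × 100 = 65.38%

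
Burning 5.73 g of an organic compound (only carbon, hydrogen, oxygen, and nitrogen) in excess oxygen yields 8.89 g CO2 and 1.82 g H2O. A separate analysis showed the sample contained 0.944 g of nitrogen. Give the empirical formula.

mol C = 8.89 / 44.01 = 0.2020; mass C = 0.2020 × 12.01 = 2.426 g
mol H = 2 × (1.82 / 18.02) = 0.2020; mass H = 0.2020 × 1.008 = 0.2036 g
mol N = 0.944 / 14.01 = 0.06738
mass O = 5.73 − (3.574) = 2.156 g → mol O = 0.1348
Ratios (÷ 0.06738): C 2.998, H 2.998, N 1.000, O 2.000
Ratio ≈ 3:3:1:2, so the empirical formula is C3H3NO2

C3H3NO2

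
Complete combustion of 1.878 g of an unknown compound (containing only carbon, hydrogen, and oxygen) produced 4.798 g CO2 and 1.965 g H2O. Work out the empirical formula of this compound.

C5H10O

mol C = 4.798 / 44.01 = 0.1090; mass C = 0.1090 × 12.01 = 1.309 g
mol H = 2 × (1.965 / 18.02) = 0.2181; mass H = 0.2181 × 1.008 = 0.2198 g
mass O = 1.878 − (1.529) = 0.3488 g → mol O = 0.02180
Smallest is O at 0.0218 mol; normalising gives C 5.001, H 10.003, O 1.000
≈ 5:10:1 → C5H10O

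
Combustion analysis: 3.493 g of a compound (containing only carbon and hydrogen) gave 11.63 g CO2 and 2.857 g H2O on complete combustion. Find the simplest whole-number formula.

C5H6

mol C = 11.63 / 44.01 = 0.2643; mass C = 0.2643 × 12.01 = 3.174 g
mol H = 2 × (2.857 / 18.02) = 0.3171; mass H = 0.3171 × 1.008 = 0.3196 g
Ratios (÷ 0.2643): C 1.000, H 1.200
Multiply by 5: C 5.00, H 6.00 → C5H6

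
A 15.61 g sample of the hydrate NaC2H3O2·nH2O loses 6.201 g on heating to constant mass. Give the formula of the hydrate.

NaC2H3O2·3H2O

Mass of anhydrous NaC2H3O2 = 15.61 − 6.201 = 9.409 g
mol H2O = 6.201 / 18.02 = 0.3441
Molar mass of NaC2H3O2 = 82.03 g/mol → mol NaC2H3O2 = 9.409 / 82.03 = 0.1147
n = 0.3441 / 0.1147 = 3.00 ≈ 3 → NaC2H3O2·3H2O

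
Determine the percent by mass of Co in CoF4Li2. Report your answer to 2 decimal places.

39.60%

Molar mass = 1(58.93) + 4(19.00) + 2(6.94) = 148.810 g/mol
Mass of Co per mole = 1 × 58.93 = 58.930 g
% Co = 58.930 / 148.810 × 100 = 39.60%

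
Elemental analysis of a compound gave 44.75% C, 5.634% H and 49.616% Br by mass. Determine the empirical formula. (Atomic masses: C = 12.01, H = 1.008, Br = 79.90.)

C6H9Br

Assume 100 g: 44.75 g C, 5.634 g H, 49.616 g Br.
Moles — C: 44.75 / 12.01 = 3.726 mol; H: 5.634 / 1.008 = 5.589 mol; Br: 49.616 / 79.90 = 0.621 mol
Ratios (÷ 0.621): C 6.000, H 9.001, Br 1.000
→ C6H9Br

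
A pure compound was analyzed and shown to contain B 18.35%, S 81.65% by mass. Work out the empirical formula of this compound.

B2S3

Assume 100 g: 18.35 g B, 81.65 g S.
B: 18.35 g ÷ 10.81 g/mol = 1.698 mol
S: 81.65 g ÷ 32.07 g/mol = 2.546 mol
Ratios (÷ 1.698): B 1.000, S 1.500
Scaling by 2: B 2.00, S 3.00 → B2S3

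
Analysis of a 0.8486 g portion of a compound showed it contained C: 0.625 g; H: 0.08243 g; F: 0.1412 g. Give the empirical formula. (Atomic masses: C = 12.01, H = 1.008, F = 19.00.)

C7H11F

C: 0.625 g ÷ 12.01 g/mol = 0.05204 mol
H: 0.08243 g ÷ 1.008 g/mol = 0.08178 mol
F: 0.1412 g ÷ 19.00 g/mol = 0.007432 mol
Ratios (÷ 0.007432): C 7.003, H 11.004, F 1.000
≈ 7:11:1 → C7H11F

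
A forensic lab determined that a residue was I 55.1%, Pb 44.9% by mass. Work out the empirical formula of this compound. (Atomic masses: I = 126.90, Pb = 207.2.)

I2Pb

Assume 100 g: 55.1 g I, 44.9 g Pb.
n(I) = 55.1/126.90 = 0.4342, n(Pb) = 44.9/207.2 = 0.2167
Smallest is Pb at 0.2167 mol; normalising gives I 2.004, Pb 1.000
≈ 2:1 → I2Pb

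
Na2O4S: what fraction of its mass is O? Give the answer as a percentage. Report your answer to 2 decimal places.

Molar mass = 2(22.99) + 4(16.00) + 1(32.07) = 142.050 g/mol
Mass of O per mole = 4 × 16.00 = 64.000 g
% O = 64.000 / 142.050 × 100 = 45.05%

45.05%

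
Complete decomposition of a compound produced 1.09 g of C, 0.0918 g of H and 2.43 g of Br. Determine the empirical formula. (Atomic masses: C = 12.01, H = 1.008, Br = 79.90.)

C3H3Br

n(C) = 1.09/12.01 = 0.09076, n(H) = 0.0918/1.008 = 0.09107, n(Br) = 2.43/79.90 = 0.03041
Smallest is Br at 0.03041 mol; normalising gives C 2.984, H 2.994, Br 1.000
≈ 3:3:1 → C3H3Br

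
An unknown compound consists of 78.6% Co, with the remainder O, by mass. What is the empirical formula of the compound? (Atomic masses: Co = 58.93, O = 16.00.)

Assume 100 g: 78.6 g Co, 21.4 g O.
Co: 78.6 g ÷ 58.93 g/mol = 1.334 mol
O: 21.4 g ÷ 16.00 g/mol = 1.337 mol
Smallest is Co at 1.334 mol; normalising gives Co 1.000, O 1.003
Ratio ≈ 1:1, so the empirical formula is CoO

CoO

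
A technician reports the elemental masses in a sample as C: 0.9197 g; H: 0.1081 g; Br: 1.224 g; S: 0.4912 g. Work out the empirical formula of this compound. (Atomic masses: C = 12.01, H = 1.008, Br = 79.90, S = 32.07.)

C5H7BrS

C: 0.9197 g ÷ 12.01 g/mol = 0.07658 mol
H: 0.1081 g ÷ 1.008 g/mol = 0.1072 mol
Br: 1.224 g ÷ 79.90 g/mol = 0.01532 mol
S: 0.4912 g ÷ 32.07 g/mol = 0.01532 mol
Ratios (÷ 0.01532): C 5.000, H 7.002, Br 1.000, S 1.000
≈ 5:7:1:1 → C5H7BrS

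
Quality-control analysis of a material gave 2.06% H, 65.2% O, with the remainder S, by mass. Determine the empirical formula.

H2O4S

Assume 100 g: 2.06 g H, 65.2 g O, 32.74 g S.
H: 2.06 g ÷ 1.008 g/mol = 2.044 mol
O: 65.2 g ÷ 16.00 g/mol = 4.075 mol
S: 32.74 g ÷ 32.07 g/mol = 1.021 mol
Smallest is S at 1.021 mol; normalising gives H 2.002, O 3.992, S 1.000
→ H2O4S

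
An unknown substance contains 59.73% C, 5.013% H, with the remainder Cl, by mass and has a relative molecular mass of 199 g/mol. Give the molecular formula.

Assume 100 g: 59.73 g C, 5.013 g H, 35.257 g Cl.
C: 59.73 g ÷ 12.01 g/mol = 4.973 mol
H: 5.013 g ÷ 1.008 g/mol = 4.973 mol
Cl: 35.257 g ÷ 35.45 g/mol = 0.9946 mol
Ratios (÷ 0.9946): C 5.001, H 5.000, Cl 1.000
Ratio ≈ 5:5:1, so the empirical formula is C5H5Cl
Empirical-formula mass = 100.54 g/mol
n = 199 / 100.54 = 1.98 ≈ 2
Molecular formula = (C5H5Cl)×2 = C10H10Cl2

C10H10Cl2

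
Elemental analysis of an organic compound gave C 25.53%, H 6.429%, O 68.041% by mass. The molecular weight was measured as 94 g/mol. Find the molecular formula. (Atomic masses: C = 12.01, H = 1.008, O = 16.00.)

Assume 100 g: 25.53 g C, 6.429 g H, 68.041 g O.
C: 25.53 g ÷ 12.01 g/mol = 2.126 mol
H: 6.429 g ÷ 1.008 g/mol = 6.378 mol
O: 68.041 g ÷ 16.00 g/mol = 4.253 mol
Ratios (÷ 2.126): C 1.000, H 3.000, O 2.001
≈ 1:3:2 → CH3O2
Empirical-formula mass = 47.03 g/mol
n = 94 / 47.03 = 2.00 ≈ 2
Molecular formula = (CH3O2)×2 = C2H6O4

C2H6O4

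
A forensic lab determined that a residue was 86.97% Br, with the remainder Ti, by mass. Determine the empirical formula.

Assume 100 g: 86.97 g Br, 13.03 g Ti.
Br: 86.97 g ÷ 79.90 g/mol = 1.088 mol
Ti: 13.03 g ÷ 47.87 g/mol = 0.2722 mol
Divide by the smallest (0.2722 mol Ti): Br 3.999, Ti 1.000
→ Br4Ti

Br4Ti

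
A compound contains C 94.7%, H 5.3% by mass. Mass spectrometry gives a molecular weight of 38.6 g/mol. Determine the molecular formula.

Assume 100 g: 94.7 g C, 5.3 g H.
C: 94.7 g ÷ 12.01 g/mol = 7.885 mol
H: 5.3 g ÷ 1.008 g/mol = 5.258 mol
Smallest is H at 5.258 mol; normalising gives C 1.500, H 1.000
Scaling by 2: C 3.00, H 2.00 → C3H2
Empirical-formula mass = 38.05 g/mol
n = 38.6 / 38.05 = 1.01 ≈ 1
Molecular formula = empirical formula = C3H2

C3H2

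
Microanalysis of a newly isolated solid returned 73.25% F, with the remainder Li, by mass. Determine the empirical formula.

Assume 100 g: 73.25 g F, 26.75 g Li.
F: 73.25 g ÷ 19.00 g/mol = 3.855 mol
Li: 26.75 g ÷ 6.94 g/mol = 3.854 mol
Ratios (÷ 3.854): F 1.000, Li 1.000
→ FLi

FLi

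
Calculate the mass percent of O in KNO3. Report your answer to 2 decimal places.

47.47%

Molar mass = 1(39.10) + 1(14.01) + 3(16.00) = 101.110 g/mol
Mass of O per mole = 3 × 16.00 = 48.000 g
% O = 48.000 / 101.110 × 100 = 47.47%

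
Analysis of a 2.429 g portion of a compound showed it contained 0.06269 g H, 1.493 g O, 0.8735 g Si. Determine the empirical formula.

H2O3Si

H: 0.06269 g ÷ 1.008 g/mol = 0.06219 mol
O: 1.493 g ÷ 16.00 g/mol = 0.09331 mol
Si: 0.8735 g ÷ 28.09 g/mol = 0.0311 mol
Ratios (÷ 0.0311): H 2.000, O 3.001, Si 1.000
→ H2O3Si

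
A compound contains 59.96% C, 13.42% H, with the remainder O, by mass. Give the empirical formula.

C3H8O

Assume 100 g: 59.96 g C, 13.42 g H, 26.62 g O.
n(C) = 59.96/12.01 = 4.993, n(H) = 13.42/1.008 = 13.31, n(O) = 26.62/16.00 = 1.664
Smallest is O at 1.664 mol; normalising gives C 3.001, H 8.002, O 1.000
Ratio ≈ 3:8:1, so the empirical formula is C3H8O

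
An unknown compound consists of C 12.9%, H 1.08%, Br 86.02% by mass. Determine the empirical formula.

CHBr

Assume 100 g: 12.9 g C, 1.08 g H, 86.02 g Br.
C: 12.9 g ÷ 12.01 g/mol = 1.074 mol
H: 1.08 g ÷ 1.008 g/mol = 1.071 mol
Br: 86.02 g ÷ 79.90 g/mol = 1.077 mol
Smallest is H at 1.071 mol; normalising gives C 1.002, H 1.000, Br 1.005
≈ 1:1:1 → CHBr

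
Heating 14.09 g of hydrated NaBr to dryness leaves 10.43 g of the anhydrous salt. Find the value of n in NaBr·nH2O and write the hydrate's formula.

NaBr·2H2O

Mass of water lost = 14.09 − 10.43 = 3.66 g → 3.66 / 18.02 = 0.2031 mol H2O
Molar mass of NaBr = 102.89 g/mol → mol NaBr = 10.43 / 102.89 = 0.1014
n = 0.2031 / 0.1014 = 2.00 ≈ 2 → NaBr·2H2O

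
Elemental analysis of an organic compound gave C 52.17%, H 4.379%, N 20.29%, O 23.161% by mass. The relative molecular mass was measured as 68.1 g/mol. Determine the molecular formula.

C3H3NO

Assume 100 g: 52.17 g C, 4.379 g H, 20.29 g N, 23.161 g O.
Moles — C: 52.17 / 12.01 = 4.344 mol; H: 4.379 / 1.008 = 4.344 mol; N: 20.29 / 14.01 = 1.448 mol; O: 23.161 / 16.00 = 1.448 mol
Smallest is O at 1.448 mol; normalising gives C 3.001, H 3.001, N 1.000, O 1.000
Ratio ≈ 3:3:1:1, so the empirical formula is C3H3NO
Empirical-formula mass = 69.06 g/mol
n = 68.1 / 69.06 = 0.99 ≈ 1
Molecular formula = empirical formula = C3H3NO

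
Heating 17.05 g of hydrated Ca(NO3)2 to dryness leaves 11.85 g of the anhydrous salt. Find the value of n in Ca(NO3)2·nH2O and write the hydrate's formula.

Ca(NO3)2·4H2O

Mass of water lost = 17.05 − 11.85 = 5.2 g → 5.2 / 18.02 = 0.2886 mol H2O
Molar mass of Ca(NO3)2 = 164.10 g/mol → mol Ca(NO3)2 = 11.85 / 164.10 = 0.07221
n = 0.2886 / 0.07221 = 4.00 ≈ 4 → Ca(NO3)2·4H2O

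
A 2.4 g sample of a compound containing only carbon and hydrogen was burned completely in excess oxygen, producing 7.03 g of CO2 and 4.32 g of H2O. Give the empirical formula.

mol C = 7.03 / 44.01 = 0.1597; mass C = 0.1597 × 12.01 = 1.918 g
mol H = 2 × (4.32 / 18.02) = 0.4795; mass H = 0.4795 × 1.008 = 0.4833 g
Ratios (÷ 0.1597): C 1.000, H 3.002
→ CH3

CH3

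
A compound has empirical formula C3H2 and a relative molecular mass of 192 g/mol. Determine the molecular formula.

Empirical-formula mass = 38.05 g/mol
n = 192 / 38.05 = 5.05 ≈ 5
Molecular formula = (C3H2)5 = C15H10

C15H10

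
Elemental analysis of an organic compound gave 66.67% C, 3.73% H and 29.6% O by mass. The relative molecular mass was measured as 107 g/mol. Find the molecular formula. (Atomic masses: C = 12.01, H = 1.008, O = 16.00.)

Assume 100 g: 66.67 g C, 3.73 g H, 29.6 g O.
n(C) = 66.67/12.01 = 5.551, n(H) = 3.73/1.008 = 3.7, n(O) = 29.6/16.00 = 1.85
Divide by the smallest (1.85 mol O): C 3.001, H 2.000, O 1.000
Ratio ≈ 3:2:1, so the empirical formula is C3H2O
Empirical-formula mass = 54.05 g/mol
n = 107 / 54.05 = 1.98 ≈ 2
Molecular formula = (C3H2O)×2 = C6H4O2

C6H4O2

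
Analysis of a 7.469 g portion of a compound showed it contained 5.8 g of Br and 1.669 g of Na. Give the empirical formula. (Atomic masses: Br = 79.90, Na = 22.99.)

BrNa

Br: 5.8 g ÷ 79.90 g/mol = 0.07259 mol
Na: 1.669 g ÷ 22.99 g/mol = 0.0726 mol
Divide by the smallest (0.07259 mol Br): Br 1.000, Na 1.000
Ratio ≈ 1:1, so the empirical formula is BrNa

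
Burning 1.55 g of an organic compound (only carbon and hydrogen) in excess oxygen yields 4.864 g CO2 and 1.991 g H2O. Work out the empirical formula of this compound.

CH2

mol C = 4.864 / 44.01 = 0.1105; mass C = 0.1105 × 12.01 = 1.327 g
mol H = 2 × (1.991 / 18.02) = 0.2210; mass H = 0.2210 × 1.008 = 0.2227 g
Ratios (÷ 0.1105): C 1.000, H 1.999
≈ 1:2 → CH2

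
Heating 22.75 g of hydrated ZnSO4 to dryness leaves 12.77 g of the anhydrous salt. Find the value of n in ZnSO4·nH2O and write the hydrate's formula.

Mass of water lost = 22.75 − 12.77 = 9.98 g → 9.98 / 18.02 = 0.5538 mol H2O
Molar mass of ZnSO4 = 161.45 g/mol → mol ZnSO4 = 12.77 / 161.45 = 0.0791
n = 0.5538 / 0.0791 = 7.00 ≈ 7 → ZnSO4·7H2O

ZnSO4·7H2O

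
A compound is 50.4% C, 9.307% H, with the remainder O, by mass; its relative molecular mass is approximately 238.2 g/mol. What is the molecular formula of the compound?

Assume 100 g: 50.4 g C, 9.307 g H, 40.293 g O.
Moles — C: 50.4 / 12.01 = 4.197 mol; H: 9.307 / 1.008 = 9.233 mol; O: 40.293 / 16.00 = 2.518 mol
Divide by the smallest (2.518 mol O): C 1.666, H 3.666, O 1.000
Multiply by 3: C 5.00, H 11.00, O 3.00 → C5H11O3
Empirical-formula mass = 119.14 g/mol
n = 238.2 / 119.14 = 2.00 ≈ 2
Molecular formula = (C5H11O3)×2 = C10H22O6

C10H22O6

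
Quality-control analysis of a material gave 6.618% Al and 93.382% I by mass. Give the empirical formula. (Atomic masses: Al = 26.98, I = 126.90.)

AlI3

Assume 100 g: 6.618 g Al, 93.382 g I.
Moles — Al: 6.618 / 26.98 = 0.2453 mol; I: 93.382 / 126.90 = 0.7359 mol
Divide by the smallest (0.2453 mol Al): Al 1.000, I 3.000
≈ 1:3 → AlI3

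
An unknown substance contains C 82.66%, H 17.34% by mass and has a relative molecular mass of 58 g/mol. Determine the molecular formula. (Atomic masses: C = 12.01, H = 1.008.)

C4H10

Assume 100 g: 82.66 g C, 17.34 g H.
C: 82.66 g ÷ 12.01 g/mol = 6.883 mol
H: 17.34 g ÷ 1.008 g/mol = 17.2 mol
Ratios (÷ 6.883): C 1.000, H 2.499
Scaling by 2: C 2.00, H 5.00 → C2H5
Empirical-formula mass = 29.06 g/mol
n = 58 / 29.06 = 2.00 ≈ 2
Molecular formula = (C2H5)×2 = C4H10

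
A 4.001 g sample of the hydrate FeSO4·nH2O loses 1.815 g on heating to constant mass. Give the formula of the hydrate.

Mass of anhydrous FeSO4 = 4.001 − 1.815 = 2.186 g
mol H2O = 1.815 / 18.02 = 0.1007
Molar mass of FeSO4 = 151.92 g/mol → mol FeSO4 = 2.186 / 151.92 = 0.01439
n = 0.1007 / 0.01439 = 7.00 ≈ 7 → FeSO4·7H2O

FeSO4·7H2O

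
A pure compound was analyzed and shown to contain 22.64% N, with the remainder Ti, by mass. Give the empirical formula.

NTi

Assume 100 g: 22.64 g N, 77.36 g Ti.
N: 22.64 g ÷ 14.01 g/mol = 1.616 mol
Ti: 77.36 g ÷ 47.87 g/mol = 1.616 mol
Ratios (÷ 1.616): N 1.000, Ti 1.000
→ NTi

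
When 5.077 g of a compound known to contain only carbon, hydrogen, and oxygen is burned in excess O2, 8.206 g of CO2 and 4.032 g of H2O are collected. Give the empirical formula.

mol C = 8.206 / 44.01 = 0.1865; mass C = 0.1865 × 12.01 = 2.239 g
mol H = 2 × (4.032 / 18.02) = 0.4475; mass H = 0.4475 × 1.008 = 0.4511 g
mass O = 5.077 − (2.690) = 2.387 g → mol O = 0.1492
Divide by the smallest (0.1492 mol O): C 1.250, H 3.000, O 1.000
×4: C 5.00, H 12.00, O 4.00 → C5H12O4

C5H12O4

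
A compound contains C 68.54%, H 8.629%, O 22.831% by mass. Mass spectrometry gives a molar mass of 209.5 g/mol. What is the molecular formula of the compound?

Assume 100 g: 68.54 g C, 8.629 g H, 22.831 g O.
Moles — C: 68.54 / 12.01 = 5.707 mol; H: 8.629 / 1.008 = 8.561 mol; O: 22.831 / 16.00 = 1.427 mol
Smallest is O at 1.427 mol; normalising gives C 3.999, H 5.999, O 1.000
→ C4H6O
Empirical-formula mass = 70.09 g/mol
n = 209.5 / 70.09 = 2.99 ≈ 3
Molecular formula = (C4H6O)×3 = C12H18O3

C12H18O3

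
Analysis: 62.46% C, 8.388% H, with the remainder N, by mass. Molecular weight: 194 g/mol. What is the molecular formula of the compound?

C10H16N4

Assume 100 g: 62.46 g C, 8.388 g H, 29.152 g N.
n(C) = 62.46/12.01 = 5.201, n(H) = 8.388/1.008 = 8.321, n(N) = 29.152/14.01 = 2.081
Smallest is N at 2.081 mol; normalising gives C 2.499, H 3.999, N 1.000
×2: C 5.00, H 8.00, N 2.00 → C5H8N2
Empirical-formula mass = 96.13 g/mol
n = 194 / 96.13 = 2.02 ≈ 2
Molecular formula = (C5H8N2)×2 = C10H16N4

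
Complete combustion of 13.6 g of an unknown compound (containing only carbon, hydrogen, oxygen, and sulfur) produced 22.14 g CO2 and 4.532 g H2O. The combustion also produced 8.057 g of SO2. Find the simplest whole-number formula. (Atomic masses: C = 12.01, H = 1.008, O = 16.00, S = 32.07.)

mol C = 22.14 / 44.01 = 0.5031; mass C = 0.5031 × 12.01 = 6.042 g
mol H = 2 × (4.532 / 18.02) = 0.5030; mass H = 0.5030 × 1.008 = 0.5070 g
mol S = 8.057 / 64.07 = 0.1258; mass S = 4.033 g
mass O = 13.6 − (10.58) = 3.018 g → mol O = 0.1886
Divide by the smallest (0.1258 mol S): C 4.000, H 4.000, O 1.500, S 1.000
×2: C 8.00, H 8.00, O 3.00, S 2.00 → C8H8O3S2

C8H8O3S2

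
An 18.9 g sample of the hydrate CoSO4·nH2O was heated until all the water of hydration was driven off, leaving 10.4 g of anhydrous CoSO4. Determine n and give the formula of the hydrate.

Mass of water lost = 18.9 − 10.4 = 8.5 g → 8.5 / 18.02 = 0.4717 mol H2O
Molar mass of CoSO4 = 155.00 g/mol → mol CoSO4 = 10.4 / 155.00 = 0.0671
n = 0.4717 / 0.0671 = 7.03 ≈ 7 → CoSO4·7H2O

CoSO4·7H2O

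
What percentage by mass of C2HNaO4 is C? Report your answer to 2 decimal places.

Molar mass = 2(12.01) + 1(1.008) + 1(22.99) + 4(16.00) = 112.018 g/mol
Mass of C per mole = 2 × 12.01 = 24.020 g
% C = 24.020 / 112.018 × 100 = 21.44%

21.44%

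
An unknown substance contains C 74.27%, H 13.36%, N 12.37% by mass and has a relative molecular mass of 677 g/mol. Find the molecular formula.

Assume 100 g: 74.27 g C, 13.36 g H, 12.37 g N.
Moles — C: 74.27 / 12.01 = 6.184 mol; H: 13.36 / 1.008 = 13.25 mol; N: 12.37 / 14.01 = 0.8829 mol
Smallest is N at 0.8829 mol; normalising gives C 7.004, H 15.011, N 1.000
→ C7H15N
Empirical-formula mass = 113.20 g/mol
n = 677 / 113.20 = 5.98 ≈ 6
Molecular formula = (C7H15N)×6 = C42H90N6

C42H90N6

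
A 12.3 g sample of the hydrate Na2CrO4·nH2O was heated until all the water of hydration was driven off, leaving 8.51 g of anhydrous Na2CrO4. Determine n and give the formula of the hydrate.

Na2CrO4·4H2O

Mass of water lost = 12.3 − 8.51 = 3.79 g → 3.79 / 18.02 = 0.2103 mol H2O
Molar mass of Na2CrO4 = 161.98 g/mol → mol Na2CrO4 = 8.51 / 161.98 = 0.05254
n = 0.2103 / 0.05254 = 4.00 ≈ 4 → Na2CrO4·4H2O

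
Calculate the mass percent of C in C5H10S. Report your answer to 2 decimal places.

58.76%

Molar mass = 5(12.01) + 10(1.008) + 1(32.07) = 102.200 g/mol
Mass of C per mole = 5 × 12.01 = 60.050 g
% C = 60.050 / 102.200 × 100 = 58.76%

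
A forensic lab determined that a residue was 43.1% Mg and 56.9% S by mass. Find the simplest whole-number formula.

Assume 100 g: 43.1 g Mg, 56.9 g S.
Moles — Mg: 43.1 / 24.31 = 1.773 mol; S: 56.9 / 32.07 = 1.774 mol
Divide by the smallest (1.773 mol Mg): Mg 1.000, S 1.001
Ratio ≈ 1:1, so the empirical formula is MgS

MgS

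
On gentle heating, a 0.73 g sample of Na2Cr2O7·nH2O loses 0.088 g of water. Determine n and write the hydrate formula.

Mass of anhydrous Na2Cr2O7 = 0.73 − 0.088 = 0.642 g
mol H2O = 0.088 / 18.02 = 0.004883
Molar mass of Na2Cr2O7 = 261.98 g/mol → mol Na2Cr2O7 = 0.642 / 261.98 = 0.002451
n = 0.004883 / 0.002451 = 1.99 ≈ 2 → Na2Cr2O7·2H2O

Na2Cr2O7·2H2O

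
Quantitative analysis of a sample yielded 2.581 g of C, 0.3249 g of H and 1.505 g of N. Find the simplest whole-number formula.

C2H3N

Moles — C: 2.581 / 12.01 = 0.2149 mol; H: 0.3249 / 1.008 = 0.3223 mol; N: 1.505 / 14.01 = 0.1074 mol
Smallest is N at 0.1074 mol; normalising gives C 2.001, H 3.000, N 1.000
→ C2H3N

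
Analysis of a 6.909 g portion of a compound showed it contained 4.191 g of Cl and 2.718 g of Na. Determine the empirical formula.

ClNa

Cl: 4.191 g ÷ 35.45 g/mol = 0.1182 mol
Na: 2.718 g ÷ 22.99 g/mol = 0.1182 mol
Divide by the smallest (0.1182 mol Cl): Cl 1.000, Na 1.000
≈ 1:1 → ClNa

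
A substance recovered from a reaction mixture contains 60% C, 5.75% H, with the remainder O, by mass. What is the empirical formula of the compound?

C7H8O3

Assume 100 g: 60 g C, 5.75 g H, 34.25 g O.
Moles — C: 60 / 12.01 = 4.996 mol; H: 5.75 / 1.008 = 5.704 mol; O: 34.25 / 16.00 = 2.141 mol
Ratios (÷ 2.141): C 2.334, H 2.665, O 1.000
Multiply by 3: C 7.00, H 7.99, O 3.00 → C7H8O3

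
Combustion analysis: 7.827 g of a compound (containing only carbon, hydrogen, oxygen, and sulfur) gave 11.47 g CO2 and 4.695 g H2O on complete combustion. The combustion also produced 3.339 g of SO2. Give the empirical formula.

C5H10O3S

mol C = 11.47 / 44.01 = 0.2606; mass C = 0.2606 × 12.01 = 3.130 g
mol H = 2 × (4.695 / 18.02) = 0.5211; mass H = 0.5211 × 1.008 = 0.5253 g
mol S = 3.339 / 64.07 = 0.05211; mass S = 1.671 g
mass O = 7.827 − (5.327) = 2.500 g → mol O = 0.1563
Smallest is S at 0.05211 mol; normalising gives C 5.001, H 9.999, O 2.999, S 1.000
Ratio ≈ 5:10:3:1, so the empirical formula is C5H10O3S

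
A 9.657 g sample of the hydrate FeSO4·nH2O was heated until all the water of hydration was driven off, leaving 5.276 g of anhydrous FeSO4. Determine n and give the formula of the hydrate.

FeSO4·7H2O

Mass of water lost = 9.657 − 5.276 = 4.381 g → 4.381 / 18.02 = 0.2431 mol H2O
Molar mass of FeSO4 = 151.92 g/mol → mol FeSO4 = 5.276 / 151.92 = 0.03473
n = 0.2431 / 0.03473 = 7.00 ≈ 7 → FeSO4·7H2O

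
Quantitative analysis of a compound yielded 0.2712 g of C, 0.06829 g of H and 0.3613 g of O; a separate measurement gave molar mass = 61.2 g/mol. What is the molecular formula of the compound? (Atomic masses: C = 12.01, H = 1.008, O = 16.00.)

n(C) = 0.2712/12.01 = 0.02258, n(H) = 0.06829/1.008 = 0.06775, n(O) = 0.3613/16.00 = 0.02258
Ratios (÷ 0.02258): C 1.000, H 3.000, O 1.000
≈ 1:3:1 → CH3O
Empirical-formula mass = 31.03 g/mol
n = 61.2 / 31.03 = 1.97 ≈ 2
Molecular formula = (CH3O)×2 = C2H6O2

C2H6O2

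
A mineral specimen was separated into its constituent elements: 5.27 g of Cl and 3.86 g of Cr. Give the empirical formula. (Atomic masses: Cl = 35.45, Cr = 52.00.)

Cl2Cr

Cl: 5.27 g ÷ 35.45 g/mol = 0.1487 mol
Cr: 3.86 g ÷ 52.00 g/mol = 0.07423 mol
Ratios (÷ 0.07423): Cl 2.003, Cr 1.000
→ Cl2Cr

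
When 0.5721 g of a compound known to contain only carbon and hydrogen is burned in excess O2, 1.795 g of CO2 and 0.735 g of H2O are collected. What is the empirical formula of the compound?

mol C = 1.795 / 44.01 = 0.04079; mass C = 0.04079 × 12.01 = 0.4898 g
mol H = 2 × (0.735 / 18.02) = 0.08158; mass H = 0.08158 × 1.008 = 0.08223 g
Divide by the smallest (0.04079 mol C): C 1.000, H 2.000
→ CH2

CH2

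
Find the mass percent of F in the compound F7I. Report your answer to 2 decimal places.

51.17%

Molar mass = 7(19.00) + 1(126.90) = 259.900 g/mol
Mass of F per mole = 7 × 19.00 = 133.000 g
% F = 133.000 / 259.900 × 100 = 51.17%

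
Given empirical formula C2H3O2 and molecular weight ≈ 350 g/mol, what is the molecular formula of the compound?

C12H18O12

Empirical-formula mass = 59.04 g/mol
n = 350 / 59.04 = 5.93 ≈ 6
Molecular formula = (C2H3O2)6 = C12H18O12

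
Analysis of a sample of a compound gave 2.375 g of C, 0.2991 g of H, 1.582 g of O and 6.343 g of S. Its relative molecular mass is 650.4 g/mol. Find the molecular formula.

C: 2.375 g ÷ 12.01 g/mol = 0.1978 mol
H: 0.2991 g ÷ 1.008 g/mol = 0.2967 mol
O: 1.582 g ÷ 16.00 g/mol = 0.09888 mol
S: 6.343 g ÷ 32.07 g/mol = 0.1978 mol
Divide by the smallest (0.09888 mol O): C 2.000, H 3.001, O 1.000, S 2.000
≈ 2:3:1:2 → C2H3OS2
Empirical-formula mass = 107.18 g/mol
n = 650.4 / 107.18 = 6.07 ≈ 6
Molecular formula = (C2H3OS2)×6 = C12H18O6S12

C12H18O6S12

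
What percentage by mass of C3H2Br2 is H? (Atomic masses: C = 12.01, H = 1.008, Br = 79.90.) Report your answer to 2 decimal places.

Molar mass = 3(12.01) + 2(1.008) + 2(79.90) = 197.846 g/mol
Mass of H per mole = 2 × 1.008 = 2.016 g
% H = 2.016 / 197.846 × 100 = 1.02%

1.02%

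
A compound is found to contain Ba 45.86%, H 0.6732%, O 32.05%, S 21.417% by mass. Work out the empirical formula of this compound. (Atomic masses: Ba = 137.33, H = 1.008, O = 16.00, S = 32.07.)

BaH2O6S2

Assume 100 g: 45.86 g Ba, 0.6732 g H, 32.05 g O, 21.417 g S.
n(Ba) = 45.86/137.33 = 0.3339, n(H) = 0.6732/1.008 = 0.6679, n(O) = 32.05/16.00 = 2.003, n(S) = 21.417/32.07 = 0.6678
Divide by the smallest (0.3339 mol Ba): Ba 1.000, H 2.000, O 5.998, S 2.000
→ BaH2O6S2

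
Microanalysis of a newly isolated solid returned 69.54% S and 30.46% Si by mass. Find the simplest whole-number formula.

Assume 100 g: 69.54 g S, 30.46 g Si.
Moles — S: 69.54 / 32.07 = 2.168 mol; Si: 30.46 / 28.09 = 1.084 mol
Ratios (÷ 1.084): S 2.000, Si 1.000
→ S2Si

S2Si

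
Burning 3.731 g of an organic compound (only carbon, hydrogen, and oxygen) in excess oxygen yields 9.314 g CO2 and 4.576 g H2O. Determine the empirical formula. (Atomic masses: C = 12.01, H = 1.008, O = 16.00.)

C5H12O

mol C = 9.314 / 44.01 = 0.2116; mass C = 0.2116 × 12.01 = 2.542 g
mol H = 2 × (4.576 / 18.02) = 0.5079; mass H = 0.5079 × 1.008 = 0.5119 g
mass O = 3.731 − (3.054) = 0.6773 g → mol O = 0.04233
Smallest is O at 0.04233 mol; normalising gives C 4.999, H 11.997, O 1.000
Ratio ≈ 5:12:1, so the empirical formula is C5H12O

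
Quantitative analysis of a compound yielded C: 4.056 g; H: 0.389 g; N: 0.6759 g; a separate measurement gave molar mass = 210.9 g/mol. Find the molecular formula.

Moles — C: 4.056 / 12.01 = 0.3377 mol; H: 0.389 / 1.008 = 0.3859 mol; N: 0.6759 / 14.01 = 0.04824 mol
Ratios (÷ 0.04824): C 7.000, H 7.999, N 1.000
Ratio ≈ 7:8:1, so the empirical formula is C7H8N
Empirical-formula mass = 106.14 g/mol
n = 210.9 / 106.14 = 1.99 ≈ 2
Molecular formula = (C7H8N)×2 = C14H16N2

C14H16N2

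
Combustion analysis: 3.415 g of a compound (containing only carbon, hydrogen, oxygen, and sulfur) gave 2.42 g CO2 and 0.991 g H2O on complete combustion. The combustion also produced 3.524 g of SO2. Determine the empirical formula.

mol C = 2.42 / 44.01 = 0.05499; mass C = 0.05499 × 12.01 = 0.6604 g
mol H = 2 × (0.991 / 18.02) = 0.1100; mass H = 0.1100 × 1.008 = 0.1109 g
mol S = 3.524 / 64.07 = 0.05500; mass S = 1.764 g
mass O = 3.415 − (2.535) = 0.8798 g → mol O = 0.05499
Divide by the smallest (0.05499 mol C): C 1.000, H 2.000, O 1.000, S 1.000
Ratio ≈ 1:2:1:1, so the empirical formula is CH2OS

CH2OS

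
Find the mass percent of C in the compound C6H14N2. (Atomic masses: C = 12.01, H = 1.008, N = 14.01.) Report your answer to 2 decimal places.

Molar mass = 6(12.01) + 14(1.008) + 2(14.01) = 114.192 g/mol
Mass of C per mole = 6 × 12.01 = 72.060 g
% C = 72.060 / 114.192 × 100 = 63.10%

63.10%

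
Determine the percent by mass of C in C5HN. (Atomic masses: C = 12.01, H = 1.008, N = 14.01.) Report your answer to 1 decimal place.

80.0%

Molar mass = 5(12.01) + 1(1.008) + 1(14.01) = 75.068 g/mol
Mass of C per mole = 5 × 12.01 = 60.050 g
% C = 60.050 / 75.068 × 100 = 80.0%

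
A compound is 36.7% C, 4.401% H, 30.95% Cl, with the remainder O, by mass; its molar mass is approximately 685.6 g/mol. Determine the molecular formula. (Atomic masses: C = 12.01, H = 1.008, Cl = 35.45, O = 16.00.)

Assume 100 g: 36.7 g C, 4.401 g H, 30.95 g Cl, 27.949 g O.
Moles — C: 36.7 / 12.01 = 3.056 mol; H: 4.401 / 1.008 = 4.366 mol; Cl: 30.95 / 35.45 = 0.8731 mol; O: 27.949 / 16.00 = 1.747 mol
Divide by the smallest (0.8731 mol Cl): C 3.500, H 5.001, Cl 1.000, O 2.001
×2: C 7.00, H 10.00, Cl 2.00, O 4.00 → C7H10Cl2O4
Empirical-formula mass = 229.05 g/mol
n = 685.6 / 229.05 = 2.99 ≈ 3
Molecular formula = (C7H10Cl2O4)×3 = C21H30Cl6O12

C21H30Cl6O12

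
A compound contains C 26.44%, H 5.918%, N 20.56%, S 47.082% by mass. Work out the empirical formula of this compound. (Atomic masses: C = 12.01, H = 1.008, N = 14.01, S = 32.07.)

Assume 100 g: 26.44 g C, 5.918 g H, 20.56 g N, 47.082 g S.
n(C) = 26.44/12.01 = 2.201, n(H) = 5.918/1.008 = 5.871, n(N) = 20.56/14.01 = 1.468, n(S) = 47.082/32.07 = 1.468
Divide by the smallest (1.468 mol N): C 1.500, H 4.001, N 1.000, S 1.000
×2: C 3.00, H 8.00, N 2.00, S 2.00 → C3H8N2S2

C3H8N2S2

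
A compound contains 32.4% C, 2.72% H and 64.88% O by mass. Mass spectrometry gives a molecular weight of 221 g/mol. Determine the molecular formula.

C6H6O9

Assume 100 g: 32.4 g C, 2.72 g H, 64.88 g O.
Moles — C: 32.4 / 12.01 = 2.698 mol; H: 2.72 / 1.008 = 2.698 mol; O: 64.88 / 16.00 = 4.055 mol
Smallest is C at 2.698 mol; normalising gives C 1.000, H 1.000, O 1.503
Multiply by 2: C 2.00, H 2.00, O 3.01 → C2H2O3
Empirical-formula mass = 74.04 g/mol
n = 221 / 74.04 = 2.99 ≈ 3
Molecular formula = (C2H2O3)×3 = C6H6O9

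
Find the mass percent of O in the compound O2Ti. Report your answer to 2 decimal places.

40.07%

Molar mass = 2(16.00) + 1(47.87) = 79.870 g/mol
Mass of O per mole = 2 × 16.00 = 32.000 g
% O = 32.000 / 79.870 × 100 = 40.07%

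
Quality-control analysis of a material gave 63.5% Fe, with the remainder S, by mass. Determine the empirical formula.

FeS

Assume 100 g: 63.5 g Fe, 36.5 g S.
Fe: 63.5 g ÷ 55.85 g/mol = 1.137 mol
S: 36.5 g ÷ 32.07 g/mol = 1.138 mol
Ratios (÷ 1.137): Fe 1.000, S 1.001
≈ 1:1 → FeS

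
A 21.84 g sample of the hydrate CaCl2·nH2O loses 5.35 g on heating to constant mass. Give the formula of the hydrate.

Mass of anhydrous CaCl2 = 21.84 − 5.35 = 16.49 g
mol H2O = 5.35 / 18.02 = 0.2969
Molar mass of CaCl2 = 110.98 g/mol → mol CaCl2 = 16.49 / 110.98 = 0.1486
n = 0.2969 / 0.1486 = 2.00 ≈ 2 → CaCl2·2H2O

CaCl2·2H2O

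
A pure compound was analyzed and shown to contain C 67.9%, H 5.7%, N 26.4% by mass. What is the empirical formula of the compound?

Assume 100 g: 67.9 g C, 5.7 g H, 26.4 g N.
n(C) = 67.9/12.01 = 5.654, n(H) = 5.7/1.008 = 5.655, n(N) = 26.4/14.01 = 1.884
Smallest is N at 1.884 mol; normalising gives C 3.000, H 3.001, N 1.000
≈ 3:3:1 → C3H3N

C3H3N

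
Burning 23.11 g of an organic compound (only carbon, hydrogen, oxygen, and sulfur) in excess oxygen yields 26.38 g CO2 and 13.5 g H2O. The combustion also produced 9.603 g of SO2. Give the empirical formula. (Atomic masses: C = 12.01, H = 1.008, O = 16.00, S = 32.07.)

C4H10O4S

mol C = 26.38 / 44.01 = 0.5994; mass C = 0.5994 × 12.01 = 7.199 g
mol H = 2 × (13.5 / 18.02) = 1.498; mass H = 1.498 × 1.008 = 1.510 g
mol S = 9.603 / 64.07 = 0.1499; mass S = 4.807 g
mass O = 23.11 − (13.52) = 9.594 g → mol O = 0.5996
Ratios (÷ 0.1499): C 3.999, H 9.997, O 4.001, S 1.000
≈ 4:10:4:1 → C4H10O4S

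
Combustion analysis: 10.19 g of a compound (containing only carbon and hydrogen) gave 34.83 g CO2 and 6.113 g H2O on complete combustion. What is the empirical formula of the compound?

C7H6

mol C = 34.83 / 44.01 = 0.7914; mass C = 0.7914 × 12.01 = 9.505 g
mol H = 2 × (6.113 / 18.02) = 0.6785; mass H = 0.6785 × 1.008 = 0.6839 g
Smallest is H at 0.6785 mol; normalising gives C 1.166, H 1.000
Multiply by 6: C 7.00, H 6.00 → C7H6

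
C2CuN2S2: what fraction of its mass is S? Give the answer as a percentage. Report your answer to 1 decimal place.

35.7%

Molar mass = 2(12.01) + 1(63.55) + 2(14.01) + 2(32.07) = 179.730 g/mol
Mass of S per mole = 2 × 32.07 = 64.140 g
% S = 64.140 / 179.730 × 100 = 35.7%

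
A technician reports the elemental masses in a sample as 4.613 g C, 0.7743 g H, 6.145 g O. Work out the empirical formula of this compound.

n(C) = 4.613/12.01 = 0.3841, n(H) = 0.7743/1.008 = 0.7682, n(O) = 6.145/16.00 = 0.3841
Smallest is O at 0.3841 mol; normalising gives C 1.000, H 2.000, O 1.000
Ratio ≈ 1:2:1, so the empirical formula is CH2O

CH2O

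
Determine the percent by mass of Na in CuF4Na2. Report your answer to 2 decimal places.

24.78%

Molar mass = 1(63.55) + 4(19.00) + 2(22.99) = 185.530 g/mol
Mass of Na per mole = 2 × 22.99 = 45.980 g
% Na = 45.980 / 185.530 × 100 = 24.78%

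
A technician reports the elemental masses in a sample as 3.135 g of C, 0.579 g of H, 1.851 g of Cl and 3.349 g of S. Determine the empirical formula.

n(C) = 3.135/12.01 = 0.261, n(H) = 0.579/1.008 = 0.5744, n(Cl) = 1.851/35.45 = 0.05221, n(S) = 3.349/32.07 = 0.1044
Smallest is Cl at 0.05221 mol; normalising gives C 4.999, H 11.001, Cl 1.000, S 2.000
≈ 5:11:1:2 → C5H11ClS2

C5H11ClS2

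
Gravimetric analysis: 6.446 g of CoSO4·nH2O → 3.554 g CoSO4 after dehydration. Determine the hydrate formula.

Mass of water lost = 6.446 − 3.554 = 2.892 g → 2.892 / 18.02 = 0.1605 mol H2O
Molar mass of CoSO4 = 155.00 g/mol → mol CoSO4 = 3.554 / 155.00 = 0.02293
n = 0.1605 / 0.02293 = 7.00 ≈ 7 → CoSO4·7H2O

CoSO4·7H2O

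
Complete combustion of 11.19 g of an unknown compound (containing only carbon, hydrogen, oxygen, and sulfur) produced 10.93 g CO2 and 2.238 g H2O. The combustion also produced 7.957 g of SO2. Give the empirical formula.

C2H2O2S

mol C = 10.93 / 44.01 = 0.2484; mass C = 0.2484 × 12.01 = 2.983 g
mol H = 2 × (2.238 / 18.02) = 0.2484; mass H = 0.2484 × 1.008 = 0.2504 g
mol S = 7.957 / 64.07 = 0.1242; mass S = 3.983 g
mass O = 11.19 − (7.216) = 3.974 g → mol O = 0.2484
Ratios (÷ 0.1242): C 2.000, H 2.000, O 2.000, S 1.000
→ C2H2O2S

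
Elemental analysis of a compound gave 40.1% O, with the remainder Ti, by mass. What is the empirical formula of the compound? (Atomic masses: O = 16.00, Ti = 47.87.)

Assume 100 g: 40.1 g O, 59.9 g Ti.
n(O) = 40.1/16.00 = 2.506, n(Ti) = 59.9/47.87 = 1.251
Smallest is Ti at 1.251 mol; normalising gives O 2.003, Ti 1.000
Ratio ≈ 2:1, so the empirical formula is O2Ti

O2Ti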